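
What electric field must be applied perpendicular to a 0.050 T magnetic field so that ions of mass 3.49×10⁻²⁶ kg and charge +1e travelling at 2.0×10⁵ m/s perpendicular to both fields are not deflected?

E = 1.0×10⁴ V/m

For straight-line motion qE = qvB, so E = vB.
E = 2.0×10⁵ × 0.050 = 1.0×10⁴ V/m.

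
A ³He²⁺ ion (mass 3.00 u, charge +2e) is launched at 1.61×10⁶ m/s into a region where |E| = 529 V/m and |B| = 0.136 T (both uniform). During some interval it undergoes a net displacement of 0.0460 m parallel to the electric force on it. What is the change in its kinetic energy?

ΔKE ≈ 7.80×10⁻¹⁸ J

The magnetic force is always ⟂ v and does no work; only the electric force changes KE.
ΔKE = F_E · d = |q|E d = (3.204×10⁻¹⁹)(529)(0.0460) ≈ 7.80×10⁻¹⁸ J.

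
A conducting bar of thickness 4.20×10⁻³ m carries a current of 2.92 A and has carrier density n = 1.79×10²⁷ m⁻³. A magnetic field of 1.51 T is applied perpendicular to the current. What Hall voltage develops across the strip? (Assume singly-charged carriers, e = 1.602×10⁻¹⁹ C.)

V_H = IB/(n e t).
V_H = (2.92)(1.51)/((1.79×10²⁷)(1.602×10⁻¹⁹)(4.20×10⁻³)) ≈ 3.66×10⁻⁶ V.

V_H ≈ 3.66×10⁻⁶ V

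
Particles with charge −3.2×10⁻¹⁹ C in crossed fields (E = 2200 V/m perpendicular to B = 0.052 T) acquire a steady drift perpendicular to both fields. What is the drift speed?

The E×B drift speed is v_d = E/B.
v_d = 2200/0.052 = 4.2×10⁴ m/s.

v_d ≈ 4.2×10⁴ m/s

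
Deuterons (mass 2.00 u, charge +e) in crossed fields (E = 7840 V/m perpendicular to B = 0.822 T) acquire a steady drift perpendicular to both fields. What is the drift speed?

The E×B drift speed is v_d = E/B.
v_d = 7840/0.822 = 9540 m/s.

v_d ≈ 9540 m/s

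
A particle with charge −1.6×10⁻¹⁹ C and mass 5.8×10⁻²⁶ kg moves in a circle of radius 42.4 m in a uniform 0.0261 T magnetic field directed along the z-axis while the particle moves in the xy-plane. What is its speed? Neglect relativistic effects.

v ≈ 3.05×10⁶ m/s

From |q|vB = mv²/r, v = |q|Br/m.
v = (1.6×10⁻¹⁹)(0.0261)(42.4)/5.8×10⁻²⁶ ≈ 3.05×10⁶ m/s.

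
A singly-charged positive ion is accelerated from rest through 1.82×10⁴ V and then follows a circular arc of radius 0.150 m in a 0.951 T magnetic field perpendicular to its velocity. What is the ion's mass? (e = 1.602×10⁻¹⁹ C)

Combine |q|V = ½mv² and r = mv/(|q|B): eliminate v to get m = qB²r²/(2V).
m = (1.602×10⁻¹⁹)(0.951)²(0.150)²/(2·1.82×10⁴) ≈ 8.96×10⁻²⁶ kg.

m ≈ 8.96×10⁻²⁶ kg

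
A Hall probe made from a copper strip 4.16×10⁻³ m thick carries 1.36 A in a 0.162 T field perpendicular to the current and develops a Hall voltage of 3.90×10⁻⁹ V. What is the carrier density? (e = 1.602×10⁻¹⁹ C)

From V_H = IB/(n e t), n = IB/(V_H e t).
n = (1.36)(0.162)/((3.90×10⁻⁹)(1.602×10⁻¹⁹)(4.16×10⁻³)) ≈ 8.48×10²⁸ m⁻³.

n ≈ 8.48×10²⁸ m⁻³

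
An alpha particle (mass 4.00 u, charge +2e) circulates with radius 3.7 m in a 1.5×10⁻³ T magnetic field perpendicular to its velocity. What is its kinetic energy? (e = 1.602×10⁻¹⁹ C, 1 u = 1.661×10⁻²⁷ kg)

KE ≈ 1500 eV

v = |q|Br/m, then KE = ½mv² = (qBr)²/(2m).
v = (3.204×10⁻¹⁹)(1.5×10⁻³)(3.7)/6.644×10⁻²⁷ ≈ 2.676×10⁵ m/s.
KE = ½(6.644×10⁻²⁷)(2.676×10⁵)² ≈ 2.4×10⁻¹⁶ J = 1500 eV.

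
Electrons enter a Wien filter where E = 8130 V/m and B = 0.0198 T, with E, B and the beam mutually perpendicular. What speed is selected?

Straight-line motion ⇒ electric and magnetic forces cancel, so E = vB.
v = E/B = 8130/0.0198 = 4.11×10⁵ m/s.

v = 4.11×10⁵ m/s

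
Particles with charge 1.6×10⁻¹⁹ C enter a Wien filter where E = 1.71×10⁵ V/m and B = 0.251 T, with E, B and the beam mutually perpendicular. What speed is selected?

Straight-line motion ⇒ electric and magnetic forces cancel, so E = vB.
v = E/B = 1.71×10⁵/0.251 = 6.81×10⁵ m/s.

v = 6.81×10⁵ m/s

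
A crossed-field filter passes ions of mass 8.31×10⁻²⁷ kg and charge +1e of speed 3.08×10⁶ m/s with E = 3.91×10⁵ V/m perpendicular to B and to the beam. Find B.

B = 0.127 T

Balance of forces in the selector: qE = qvB ⇒ B = E/v.
B = 3.91×10⁵/3.08×10⁶ = 0.127 T.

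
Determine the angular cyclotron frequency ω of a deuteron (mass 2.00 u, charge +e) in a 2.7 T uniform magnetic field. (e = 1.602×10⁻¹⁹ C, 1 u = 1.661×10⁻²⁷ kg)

ω = |q|B/m.
ω = (1.602×10⁻¹⁹)(2.7)/3.322×10⁻²⁷ ≈ 1.3×10⁸ rad/s.

ω ≈ 1.3×10⁸ rad/s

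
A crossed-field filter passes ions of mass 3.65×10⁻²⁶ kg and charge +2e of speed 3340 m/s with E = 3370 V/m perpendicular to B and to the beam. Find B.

Balance of forces in the selector: qE = qvB ⇒ B = E/v.
B = 3370/3340 = 1.01 T.

B = 1.01 T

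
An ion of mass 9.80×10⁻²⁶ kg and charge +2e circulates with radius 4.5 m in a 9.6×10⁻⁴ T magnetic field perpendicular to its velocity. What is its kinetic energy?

v = |q|Br/m, then KE = ½mv² = (qBr)²/(2m).
v = (3.204×10⁻¹⁹)(9.6×10⁻⁴)(4.5)/9.80×10⁻²⁶ ≈ 1.412×10⁴ m/s.
KE = ½(9.80×10⁻²⁶)(1.412×10⁴)² ≈ 9.8×10⁻¹⁸ J.

KE ≈ 9.8×10⁻¹⁸ J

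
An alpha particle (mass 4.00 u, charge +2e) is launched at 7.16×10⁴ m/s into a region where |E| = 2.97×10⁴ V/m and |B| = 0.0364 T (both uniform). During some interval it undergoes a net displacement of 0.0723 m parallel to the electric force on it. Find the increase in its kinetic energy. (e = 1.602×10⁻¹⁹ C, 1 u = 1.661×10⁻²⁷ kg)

ΔKE ≈ 6.88×10⁻¹⁶ J

The magnetic force is always ⟂ v and does no work; only the electric force changes KE.
ΔKE = F_E · d = |q|E d = (3.204×10⁻¹⁹)(2.97×10⁴)(0.0723) ≈ 6.88×10⁻¹⁶ J.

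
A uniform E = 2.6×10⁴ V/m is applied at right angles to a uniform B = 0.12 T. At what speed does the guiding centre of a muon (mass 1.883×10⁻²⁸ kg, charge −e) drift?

The E×B drift speed is v_d = E/B.
v_d = 2.6×10⁴/0.12 = 2.2×10⁵ m/s.

v_d ≈ 2.2×10⁵ m/s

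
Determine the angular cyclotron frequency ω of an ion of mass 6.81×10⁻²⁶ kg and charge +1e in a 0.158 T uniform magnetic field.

ω ≈ 3.72×10⁵ rad/s

ω = |q|B/m.
ω = (1.602×10⁻¹⁹)(0.158)/6.81×10⁻²⁶ ≈ 3.72×10⁵ rad/s.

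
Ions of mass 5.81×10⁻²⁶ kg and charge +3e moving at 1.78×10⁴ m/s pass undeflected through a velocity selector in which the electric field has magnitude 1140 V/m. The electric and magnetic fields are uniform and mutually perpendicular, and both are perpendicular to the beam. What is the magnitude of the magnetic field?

B = 0.0640 T

Balance of forces in the selector: qE = qvB ⇒ B = E/v.
B = 1140/1.78×10⁴ = 0.0640 T.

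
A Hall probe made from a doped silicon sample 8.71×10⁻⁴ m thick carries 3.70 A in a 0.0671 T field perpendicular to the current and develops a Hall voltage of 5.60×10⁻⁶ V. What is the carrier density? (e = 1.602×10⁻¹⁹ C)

n ≈ 3.18×10²⁶ m⁻³

From V_H = IB/(n e t), n = IB/(V_H e t).
n = (3.70)(0.0671)/((5.60×10⁻⁶)(1.602×10⁻¹⁹)(8.71×10⁻⁴)) ≈ 3.18×10²⁶ m⁻³.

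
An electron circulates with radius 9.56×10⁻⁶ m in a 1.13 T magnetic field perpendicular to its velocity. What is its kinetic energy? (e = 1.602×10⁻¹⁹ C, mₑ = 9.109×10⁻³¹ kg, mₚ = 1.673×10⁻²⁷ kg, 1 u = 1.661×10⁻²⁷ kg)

KE ≈ 10.3 eV

v = |q|Br/m, then KE = ½mv² = (qBr)²/(2m).
v = (1.602×10⁻¹⁹)(1.13)(9.56×10⁻⁶)/9.109×10⁻³¹ ≈ 1.900×10⁶ m/s.
KE = ½(9.109×10⁻³¹)(1.900×10⁶)² ≈ 1.64×10⁻¹⁸ J = 10.3 eV.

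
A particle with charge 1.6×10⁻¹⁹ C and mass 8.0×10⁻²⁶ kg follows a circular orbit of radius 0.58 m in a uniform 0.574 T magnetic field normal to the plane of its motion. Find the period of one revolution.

The cyclotron period depends only on m, q, B: T = 2πm/(|q|B).
T = 2π(8.0×10⁻²⁶)/((1.6×10⁻¹⁹)(0.574)) ≈ 5.47×10⁻⁶ s.

T ≈ 5.47×10⁻⁶ s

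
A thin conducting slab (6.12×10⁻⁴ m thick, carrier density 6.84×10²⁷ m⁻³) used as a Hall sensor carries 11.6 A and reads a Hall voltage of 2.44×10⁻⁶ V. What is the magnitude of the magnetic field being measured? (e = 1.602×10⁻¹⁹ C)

B ≈ 0.141 T

From V_H = IB/(n e t), B = V_H n e t / I.
B = (2.44×10⁻⁶)(6.84×10²⁷)(1.602×10⁻¹⁹)(6.12×10⁻⁴)/11.6 ≈ 0.141 T.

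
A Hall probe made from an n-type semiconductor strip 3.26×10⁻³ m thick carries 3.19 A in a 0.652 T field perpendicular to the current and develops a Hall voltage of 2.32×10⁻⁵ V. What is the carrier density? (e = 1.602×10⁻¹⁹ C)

From V_H = IB/(n e t), n = IB/(V_H e t).
n = (3.19)(0.652)/((2.32×10⁻⁵)(1.602×10⁻¹⁹)(3.26×10⁻³)) ≈ 1.72×10²⁶ m⁻³.

n ≈ 1.72×10²⁶ m⁻³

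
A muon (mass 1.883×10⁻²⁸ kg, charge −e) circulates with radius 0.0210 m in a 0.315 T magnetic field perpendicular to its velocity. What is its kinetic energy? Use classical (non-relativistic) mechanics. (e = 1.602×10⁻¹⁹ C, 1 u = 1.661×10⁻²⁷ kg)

v = |q|Br/m, then KE = ½mv² = (qBr)²/(2m).
v = (1.602×10⁻¹⁹)(0.315)(0.0210)/1.883×10⁻²⁸ ≈ 5.628×10⁶ m/s.
KE = ½(1.883×10⁻²⁸)(5.628×10⁶)² ≈ 2.98×10⁻¹⁵ J = 1.86×10⁴ eV.

KE ≈ 1.86×10⁴ eV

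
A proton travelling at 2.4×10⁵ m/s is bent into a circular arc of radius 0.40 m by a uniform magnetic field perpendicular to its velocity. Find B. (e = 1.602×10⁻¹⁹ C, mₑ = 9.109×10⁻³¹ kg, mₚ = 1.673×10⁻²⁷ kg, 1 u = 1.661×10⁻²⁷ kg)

B ≈ 6.3×10⁻³ T

From |q|vB = mv²/r, B = mv/(|q|r).
B = (1.673×10⁻²⁷)(2.4×10⁵)/((1.602×10⁻¹⁹)(0.40)) ≈ 6.3×10⁻³ T.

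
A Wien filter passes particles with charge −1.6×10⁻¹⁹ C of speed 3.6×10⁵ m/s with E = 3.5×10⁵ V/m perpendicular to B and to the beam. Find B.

Balance of forces in the selector: qE = qvB ⇒ B = E/v.
B = 3.5×10⁵/3.6×10⁵ = 0.97 T.

B = 0.97 T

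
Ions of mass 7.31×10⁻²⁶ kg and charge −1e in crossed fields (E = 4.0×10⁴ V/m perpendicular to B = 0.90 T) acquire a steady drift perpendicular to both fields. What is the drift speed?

In crossed fields the guiding centre drifts at v_d = |E×B|/B² = E/B, independent of charge and mass.
v_d = 4.0×10⁴/0.90 = 4.4×10⁴ m/s.

v_d ≈ 4.4×10⁴ m/s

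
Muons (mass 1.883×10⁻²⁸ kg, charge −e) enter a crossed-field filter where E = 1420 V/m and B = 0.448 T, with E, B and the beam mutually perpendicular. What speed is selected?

v = 3170 m/s

Zero net Lorentz force requires |qE| = |q v×B|, i.e. E = vB.
v = E/B = 1420/0.448 = 3170 m/s.
The result is independent of the particle's charge and mass.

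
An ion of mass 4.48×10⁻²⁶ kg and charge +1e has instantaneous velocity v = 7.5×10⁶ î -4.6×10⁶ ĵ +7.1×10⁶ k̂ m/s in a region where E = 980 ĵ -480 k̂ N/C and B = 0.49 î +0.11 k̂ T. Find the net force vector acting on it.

F ≈ (-8.11×10⁻¹⁴, 4.25×10⁻¹³, 3.61×10⁻¹³) N

v×B = (-5.06×10⁵, 2.65×10⁶, 2.25×10⁶) N/C.
E + v×B = (-5.06×10⁵, 2.65×10⁶, 2.25×10⁶) N/C.
F = q(E + v×B) = (1.602×10⁻¹⁹ C)·(-5.06×10⁵, 2.65×10⁶, 2.25×10⁶) = (-8.11×10⁻¹⁴, 4.25×10⁻¹³, 3.61×10⁻¹³) N.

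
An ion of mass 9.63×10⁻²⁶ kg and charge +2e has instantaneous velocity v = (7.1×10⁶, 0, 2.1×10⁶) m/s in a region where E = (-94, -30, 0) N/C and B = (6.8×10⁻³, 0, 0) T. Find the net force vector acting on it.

F ≈ (-3.01×10⁻¹⁷, 4.57×10⁻¹⁵, 0) N

v×B = (0, 1.43×10⁴, 0) N/C.
E + v×B = (-94.0, 1.42×10⁴, 0) N/C.
F = q(E + v×B) = (3.204×10⁻¹⁹ C)·(-94.0, 1.42×10⁴, 0) = (-3.01×10⁻¹⁷, 4.57×10⁻¹⁵, 0) N.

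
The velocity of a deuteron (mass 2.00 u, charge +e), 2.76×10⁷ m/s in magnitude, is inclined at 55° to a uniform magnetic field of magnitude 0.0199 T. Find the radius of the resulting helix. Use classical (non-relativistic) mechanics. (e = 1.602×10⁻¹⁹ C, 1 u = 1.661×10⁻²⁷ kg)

v⊥ = v sinθ = 2.76×10⁷·sin55° ≈ 2.261×10⁷ m/s.
r = m v⊥/(|q|B) = (3.322×10⁻²⁷)(2.261×10⁷)/((1.602×10⁻¹⁹)(0.0199)) ≈ 23.6 m.

r ≈ 23.6 m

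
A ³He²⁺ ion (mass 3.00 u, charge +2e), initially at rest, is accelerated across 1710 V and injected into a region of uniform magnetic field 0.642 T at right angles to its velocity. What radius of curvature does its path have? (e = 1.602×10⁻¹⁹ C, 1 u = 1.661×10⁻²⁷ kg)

Acceleration: |q|V = ½mv² ⇒ v = √(2|q|V/m) = √(2·3.204×10⁻¹⁹·1710/4.983×10⁻²⁷) ≈ 4.689×10⁵ m/s.
In the field: r = mv/(|q|B) = (4.983×10⁻²⁷)(4.689×10⁵)/((3.204×10⁻¹⁹)(0.642)) ≈ 0.0114 m.

r ≈ 0.0114 m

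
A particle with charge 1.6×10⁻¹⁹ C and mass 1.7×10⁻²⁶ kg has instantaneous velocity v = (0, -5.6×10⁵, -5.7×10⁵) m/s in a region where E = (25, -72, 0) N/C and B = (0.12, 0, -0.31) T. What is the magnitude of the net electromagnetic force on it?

v×B = (1.74×10⁵, -6.84×10⁴, 6.72×10⁴) N/C.
E + v×B = (1.74×10⁵, -6.85×10⁴, 6.72×10⁴) N/C.
F = q(E + v×B) = (1.6×10⁻¹⁹ C)·(1.74×10⁵, -6.85×10⁴, 6.72×10⁴) = (2.78×10⁻¹⁴, -1.10×10⁻¹⁴, 1.08×10⁻¹⁴) N.
|F| = 3.17×10⁻¹⁴ N.

|F| ≈ 3.17×10⁻¹⁴ N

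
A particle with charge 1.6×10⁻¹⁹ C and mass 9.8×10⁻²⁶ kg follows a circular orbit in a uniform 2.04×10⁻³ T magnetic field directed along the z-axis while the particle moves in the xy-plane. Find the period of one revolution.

T ≈ 1.89×10⁻³ s

The cyclotron period depends only on m, q, B: T = 2πm/(|q|B).
T = 2π(9.8×10⁻²⁶)/((1.6×10⁻¹⁹)(2.04×10⁻³)) ≈ 1.89×10⁻³ s.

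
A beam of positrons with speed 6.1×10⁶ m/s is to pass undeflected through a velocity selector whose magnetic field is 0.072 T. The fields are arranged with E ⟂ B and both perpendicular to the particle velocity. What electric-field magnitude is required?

E = 4.4×10⁵ V/m

For straight-line motion qE = qvB, so E = vB.
E = 6.1×10⁶ × 0.072 = 4.4×10⁵ V/m.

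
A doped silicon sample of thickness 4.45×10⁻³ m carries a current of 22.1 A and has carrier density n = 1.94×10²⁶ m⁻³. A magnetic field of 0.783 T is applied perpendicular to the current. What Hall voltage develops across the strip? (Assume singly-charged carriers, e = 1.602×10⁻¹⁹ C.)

V_H ≈ 1.25×10⁻⁴ V

V_H = IB/(n e t).
V_H = (22.1)(0.783)/((1.94×10²⁶)(1.602×10⁻¹⁹)(4.45×10⁻³)) ≈ 1.25×10⁻⁴ V.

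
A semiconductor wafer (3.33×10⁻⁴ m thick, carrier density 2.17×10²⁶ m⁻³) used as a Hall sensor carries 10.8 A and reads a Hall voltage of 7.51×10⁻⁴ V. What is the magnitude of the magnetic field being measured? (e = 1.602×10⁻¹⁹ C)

B ≈ 0.805 T

From V_H = IB/(n e t), B = V_H n e t / I.
B = (7.51×10⁻⁴)(2.17×10²⁶)(1.602×10⁻¹⁹)(3.33×10⁻⁴)/10.8 ≈ 0.805 T.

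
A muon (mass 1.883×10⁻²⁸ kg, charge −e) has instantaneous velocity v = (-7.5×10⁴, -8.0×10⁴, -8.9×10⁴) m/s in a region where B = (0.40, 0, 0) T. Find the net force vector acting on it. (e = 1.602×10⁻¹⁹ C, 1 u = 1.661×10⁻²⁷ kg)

F ≈ (0, 5.70×10⁻¹⁵, -5.13×10⁻¹⁵) N

v×B = (0, -3.56×10⁴, 3.20×10⁴) N/C.
F = q v×B = (−1.602×10⁻¹⁹ C)·(0, -3.56×10⁴, 3.20×10⁴) = (0, 5.70×10⁻¹⁵, -5.13×10⁻¹⁵) N.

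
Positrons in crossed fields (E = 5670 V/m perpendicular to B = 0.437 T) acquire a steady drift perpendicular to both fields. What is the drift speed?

v_d ≈ 1.30×10⁴ m/s

The steady drift has the magnetic force balancing the electric force, so v_d = E/B.
v_d = 5670/0.437 = 1.30×10⁴ m/s.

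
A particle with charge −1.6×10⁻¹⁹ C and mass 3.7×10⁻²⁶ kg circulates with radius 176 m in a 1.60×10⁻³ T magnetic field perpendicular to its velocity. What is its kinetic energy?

v = |q|Br/m, then KE = ½mv² = (qBr)²/(2m).
v = (1.6×10⁻¹⁹)(1.60×10⁻³)(176)/3.7×10⁻²⁶ ≈ 1.218×10⁶ m/s.
KE = ½(3.7×10⁻²⁶)(1.218×10⁶)² ≈ 2.74×10⁻¹⁴ J = 1.71×10⁵ eV.

KE ≈ 1.71×10⁵ eV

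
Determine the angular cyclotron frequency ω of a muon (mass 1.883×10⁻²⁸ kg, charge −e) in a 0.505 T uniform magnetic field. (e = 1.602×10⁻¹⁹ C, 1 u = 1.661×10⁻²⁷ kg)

ω ≈ 4.30×10⁸ rad/s

ω = |q|B/m.
ω = (1.602×10⁻¹⁹)(0.505)/1.883×10⁻²⁸ ≈ 4.30×10⁸ rad/s.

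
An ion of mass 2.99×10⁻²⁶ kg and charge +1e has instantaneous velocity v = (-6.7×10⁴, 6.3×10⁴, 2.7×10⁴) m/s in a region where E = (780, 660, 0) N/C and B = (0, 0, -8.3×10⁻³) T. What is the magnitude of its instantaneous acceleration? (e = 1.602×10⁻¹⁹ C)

|a| ≈ 1.49×10⁹ m/s²

v×B = (-523, -556, 0) N/C.
E + v×B = (257, 104, 0) N/C.
F = q(E + v×B) = (1.602×10⁻¹⁹ C)·(257, 104, 0) = (4.12×10⁻¹⁷, 1.66×10⁻¹⁷, 0) N.
|a| = |F|/m = 4.442×10⁻¹⁷/2.99×10⁻²⁶ ≈ 1.49×10⁹ m/s².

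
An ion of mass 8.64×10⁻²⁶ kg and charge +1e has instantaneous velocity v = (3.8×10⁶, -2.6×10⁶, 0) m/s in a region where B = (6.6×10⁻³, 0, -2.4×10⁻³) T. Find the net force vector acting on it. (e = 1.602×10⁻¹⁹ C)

v×B = (6240, 9120, 1.72×10⁴) N/C.
F = q v×B = (1.602×10⁻¹⁹ C)·(6240, 9120, 1.72×10⁴) = (1.00×10⁻¹⁵, 1.46×10⁻¹⁵, 2.75×10⁻¹⁵) N.

F ≈ (1.00×10⁻¹⁵, 1.46×10⁻¹⁵, 2.75×10⁻¹⁵) N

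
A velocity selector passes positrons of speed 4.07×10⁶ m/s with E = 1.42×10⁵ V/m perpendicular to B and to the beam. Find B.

B = 0.0349 T

Balance of forces in the selector: qE = qvB ⇒ B = E/v.
B = 1.42×10⁵/4.07×10⁶ = 0.0349 T.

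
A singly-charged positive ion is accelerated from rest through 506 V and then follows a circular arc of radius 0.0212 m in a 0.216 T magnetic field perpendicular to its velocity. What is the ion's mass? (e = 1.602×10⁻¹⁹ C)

Combine |q|V = ½mv² and r = mv/(|q|B): eliminate v to get m = qB²r²/(2V).
m = (1.602×10⁻¹⁹)(0.216)²(0.0212)²/(2·506) ≈ 3.32×10⁻²⁷ kg.

m ≈ 3.32×10⁻²⁷ kg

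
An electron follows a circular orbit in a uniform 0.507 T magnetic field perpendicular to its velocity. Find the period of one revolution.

The cyclotron period depends only on m, q, B: T = 2πm/(|q|B).
T = 2π(9.109×10⁻³¹)/((1.602×10⁻¹⁹)(0.507)) ≈ 7.05×10⁻¹¹ s.

T ≈ 7.05×10⁻¹¹ s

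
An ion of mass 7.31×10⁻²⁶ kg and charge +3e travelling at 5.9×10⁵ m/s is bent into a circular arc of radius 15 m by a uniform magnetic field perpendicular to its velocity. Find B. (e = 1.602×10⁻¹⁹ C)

From |q|vB = mv²/r, B = mv/(|q|r).
B = (7.31×10⁻²⁶)(5.9×10⁵)/((4.806×10⁻¹⁹)(15)) ≈ 6.0×10⁻³ T.

B ≈ 6.0×10⁻³ T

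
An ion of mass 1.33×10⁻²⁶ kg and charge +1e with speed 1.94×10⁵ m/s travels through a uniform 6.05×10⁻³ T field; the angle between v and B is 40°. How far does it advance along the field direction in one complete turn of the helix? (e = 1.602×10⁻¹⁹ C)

v∥ = v cosθ = 1.94×10⁵·cos40° ≈ 1.486×10⁵ m/s.
T = 2πm/(|q|B) = 2π(1.33×10⁻²⁶)/((1.602×10⁻¹⁹)(6.05×10⁻³)) ≈ 8.622×10⁻⁵ s.
pitch = v∥ T = (1.486×10⁵)(8.622×10⁻⁵) ≈ 12.8 m.

p ≈ 12.8 m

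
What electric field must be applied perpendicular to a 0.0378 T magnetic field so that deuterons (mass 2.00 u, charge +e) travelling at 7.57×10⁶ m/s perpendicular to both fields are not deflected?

E = 2.86×10⁵ V/m

For straight-line motion qE = qvB, so E = vB.
E = 7.57×10⁶ × 0.0378 = 2.86×10⁵ V/m.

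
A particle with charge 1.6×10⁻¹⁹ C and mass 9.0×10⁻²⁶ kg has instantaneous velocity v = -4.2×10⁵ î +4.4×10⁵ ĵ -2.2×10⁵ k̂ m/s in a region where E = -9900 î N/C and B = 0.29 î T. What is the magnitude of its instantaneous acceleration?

|a| ≈ 2.54×10¹¹ m/s²

v×B = (0, -6.38×10⁴, -1.28×10⁵) N/C.
E + v×B = (-9900, -6.38×10⁴, -1.28×10⁵) N/C.
F = q(E + v×B) = (1.6×10⁻¹⁹ C)·(-9900, -6.38×10⁴, -1.28×10⁵) = (-1.58×10⁻¹⁵, -1.02×10⁻¹⁴, -2.04×10⁻¹⁴) N.
|a| = |F|/m = 2.288×10⁻¹⁴/9.0×10⁻²⁶ ≈ 2.54×10¹¹ m/s².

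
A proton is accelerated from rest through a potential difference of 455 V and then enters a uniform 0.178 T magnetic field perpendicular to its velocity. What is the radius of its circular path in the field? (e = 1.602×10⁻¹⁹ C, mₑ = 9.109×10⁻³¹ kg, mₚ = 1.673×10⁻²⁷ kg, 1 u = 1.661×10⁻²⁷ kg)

r ≈ 0.0173 m

Acceleration: |q|V = ½mv² ⇒ v = √(2|q|V/m) = √(2·1.602×10⁻¹⁹·455/1.673×10⁻²⁷) ≈ 2.952×10⁵ m/s.
In the field: r = mv/(|q|B) = (1.673×10⁻²⁷)(2.952×10⁵)/((1.602×10⁻¹⁹)(0.178)) ≈ 0.0173 m.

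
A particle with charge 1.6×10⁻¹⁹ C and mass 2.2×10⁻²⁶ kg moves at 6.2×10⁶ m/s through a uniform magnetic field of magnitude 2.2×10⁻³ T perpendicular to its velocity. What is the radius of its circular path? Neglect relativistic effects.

r ≈ 390 m

The magnetic force provides the centripetal force: |q|vB = mv²/r.
r = mv/(|q|B) = (2.2×10⁻²⁶)(6.2×10⁶)/((1.6×10⁻¹⁹)(2.2×10⁻³)) ≈ 390 m.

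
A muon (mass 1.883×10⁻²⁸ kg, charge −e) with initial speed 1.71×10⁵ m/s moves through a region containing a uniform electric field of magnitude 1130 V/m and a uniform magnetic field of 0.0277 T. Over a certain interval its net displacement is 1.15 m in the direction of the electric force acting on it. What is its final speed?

B does no work; ΔKE = |q|E d.
½mv_f² = ½mv₀² + |q|Ed = ½(1.883×10⁻²⁸)(1.71×10⁵)² + (1.602×10⁻¹⁹)(1130)(1.15) ≈ 2.753×10⁻¹⁸ J + 2.082×10⁻¹⁶ J ≈ 2.109×10⁻¹⁶ J.
v_f = √(2·2.109×10⁻¹⁶/1.883×10⁻²⁸) ≈ 1.50×10⁶ m/s.

v_f ≈ 1.50×10⁶ m/s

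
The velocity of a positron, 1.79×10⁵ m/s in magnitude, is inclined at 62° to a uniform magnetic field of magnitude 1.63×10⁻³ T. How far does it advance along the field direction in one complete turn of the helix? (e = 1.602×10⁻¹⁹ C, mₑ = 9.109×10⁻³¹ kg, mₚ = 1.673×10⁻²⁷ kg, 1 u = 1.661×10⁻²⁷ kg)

p ≈ 1.84×10⁻³ m

v∥ = v cosθ = 1.79×10⁵·cos62° ≈ 8.404×10⁴ m/s.
T = 2πm/(|q|B) = 2π(9.109×10⁻³¹)/((1.602×10⁻¹⁹)(1.63×10⁻³)) ≈ 2.192×10⁻⁸ s.
pitch = v∥ T = (8.404×10⁴)(2.192×10⁻⁸) ≈ 1.84×10⁻³ m.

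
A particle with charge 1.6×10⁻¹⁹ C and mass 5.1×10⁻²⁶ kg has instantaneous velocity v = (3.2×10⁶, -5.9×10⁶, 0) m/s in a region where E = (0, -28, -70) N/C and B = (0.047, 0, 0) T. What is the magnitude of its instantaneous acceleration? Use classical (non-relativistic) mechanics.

v×B = (0, 0, 2.77×10⁵) N/C.
E + v×B = (0, -28.0, 2.77×10⁵) N/C.
F = q(E + v×B) = (1.6×10⁻¹⁹ C)·(0, -28.0, 2.77×10⁵) = (0, -4.48×10⁻¹⁸, 4.44×10⁻¹⁴) N.
|a| = |F|/m = 4.436×10⁻¹⁴/5.1×10⁻²⁶ ≈ 8.70×10¹¹ m/s².

|a| ≈ 8.70×10¹¹ m/s²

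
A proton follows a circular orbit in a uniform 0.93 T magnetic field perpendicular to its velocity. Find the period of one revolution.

The cyclotron period depends only on m, q, B: T = 2πm/(|q|B).
T = 2π(1.673×10⁻²⁷)/((1.602×10⁻¹⁹)(0.93)) ≈ 7.1×10⁻⁸ s.

T ≈ 7.1×10⁻⁸ s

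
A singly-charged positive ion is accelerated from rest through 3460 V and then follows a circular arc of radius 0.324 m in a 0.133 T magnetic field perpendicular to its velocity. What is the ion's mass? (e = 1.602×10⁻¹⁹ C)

Combine |q|V = ½mv² and r = mv/(|q|B): eliminate v to get m = qB²r²/(2V).
m = (1.602×10⁻¹⁹)(0.133)²(0.324)²/(2·3460) ≈ 4.30×10⁻²⁶ kg.

m ≈ 4.30×10⁻²⁶ kg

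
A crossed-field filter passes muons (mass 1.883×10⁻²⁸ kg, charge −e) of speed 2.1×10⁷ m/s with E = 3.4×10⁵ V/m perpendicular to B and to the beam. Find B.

Balance of forces in the selector: qE = qvB ⇒ B = E/v.
B = 3.4×10⁵/2.1×10⁷ = 0.016 T.

B = 0.016 T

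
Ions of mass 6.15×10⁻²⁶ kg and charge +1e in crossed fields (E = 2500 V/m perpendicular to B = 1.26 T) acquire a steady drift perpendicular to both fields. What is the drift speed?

v_d ≈ 1980 m/s

In crossed fields the guiding centre drifts at v_d = |E×B|/B² = E/B, independent of charge and mass.
v_d = 2500/1.26 = 1980 m/s.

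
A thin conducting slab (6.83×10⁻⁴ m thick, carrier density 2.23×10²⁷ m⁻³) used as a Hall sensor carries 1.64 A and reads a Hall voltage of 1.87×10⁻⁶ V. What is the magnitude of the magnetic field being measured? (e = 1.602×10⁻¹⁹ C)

B ≈ 0.278 T

From V_H = IB/(n e t), B = V_H n e t / I.
B = (1.87×10⁻⁶)(2.23×10²⁷)(1.602×10⁻¹⁹)(6.83×10⁻⁴)/1.64 ≈ 0.278 T.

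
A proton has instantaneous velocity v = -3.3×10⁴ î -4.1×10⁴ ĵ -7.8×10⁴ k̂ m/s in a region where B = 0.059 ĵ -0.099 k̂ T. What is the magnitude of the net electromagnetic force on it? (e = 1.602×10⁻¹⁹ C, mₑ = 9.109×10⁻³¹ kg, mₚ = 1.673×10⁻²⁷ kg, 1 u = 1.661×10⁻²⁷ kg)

v×B = (8660, -3270, -1950) N/C.
F = q v×B = (1.602×10⁻¹⁹ C)·(8660, -3270, -1950) = (1.39×10⁻¹⁵, -5.23×10⁻¹⁶, -3.12×10⁻¹⁶) N.
|F| = 1.52×10⁻¹⁵ N.

|F| ≈ 1.52×10⁻¹⁵ N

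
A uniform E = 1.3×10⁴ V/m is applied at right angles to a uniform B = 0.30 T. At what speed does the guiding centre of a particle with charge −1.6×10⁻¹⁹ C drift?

The steady drift has the magnetic force balancing the electric force, so v_d = E/B.
v_d = 1.3×10⁴/0.30 = 4.3×10⁴ m/s.

v_d ≈ 4.3×10⁴ m/s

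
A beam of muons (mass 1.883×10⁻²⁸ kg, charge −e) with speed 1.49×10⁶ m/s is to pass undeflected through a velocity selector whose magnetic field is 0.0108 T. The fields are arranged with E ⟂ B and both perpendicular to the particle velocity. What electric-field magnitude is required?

E = 1.61×10⁴ V/m

For straight-line motion qE = qvB, so E = vB.
E = 1.49×10⁶ × 0.0108 = 1.61×10⁴ V/m.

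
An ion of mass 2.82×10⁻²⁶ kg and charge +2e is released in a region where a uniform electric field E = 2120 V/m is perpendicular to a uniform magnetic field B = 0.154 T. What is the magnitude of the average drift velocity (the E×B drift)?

The steady drift has the magnetic force balancing the electric force, so v_d = E/B.
v_d = 2120/0.154 = 1.38×10⁴ m/s.

v_d ≈ 1.38×10⁴ m/s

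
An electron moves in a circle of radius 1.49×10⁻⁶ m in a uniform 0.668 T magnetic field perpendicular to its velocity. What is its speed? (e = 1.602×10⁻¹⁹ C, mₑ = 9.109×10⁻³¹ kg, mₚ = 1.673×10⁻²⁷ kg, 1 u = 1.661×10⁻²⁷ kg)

v ≈ 1.75×10⁵ m/s

From |q|vB = mv²/r, v = |q|Br/m.
v = (1.602×10⁻¹⁹)(0.668)(1.49×10⁻⁶)/9.109×10⁻³¹ ≈ 1.75×10⁵ m/s.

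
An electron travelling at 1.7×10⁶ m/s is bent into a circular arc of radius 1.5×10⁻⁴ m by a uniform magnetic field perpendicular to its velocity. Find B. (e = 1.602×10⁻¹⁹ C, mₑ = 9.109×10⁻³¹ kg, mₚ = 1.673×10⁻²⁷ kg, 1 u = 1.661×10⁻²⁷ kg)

From |q|vB = mv²/r, B = mv/(|q|r).
B = (9.109×10⁻³¹)(1.7×10⁶)/((1.602×10⁻¹⁹)(1.5×10⁻⁴)) ≈ 0.064 T.

B ≈ 0.064 T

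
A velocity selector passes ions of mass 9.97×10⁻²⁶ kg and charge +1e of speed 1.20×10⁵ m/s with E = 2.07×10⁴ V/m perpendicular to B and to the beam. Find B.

Balance of forces in the selector: qE = qvB ⇒ B = E/v.
B = 2.07×10⁴/1.20×10⁵ = 0.172 T.

B = 0.172 T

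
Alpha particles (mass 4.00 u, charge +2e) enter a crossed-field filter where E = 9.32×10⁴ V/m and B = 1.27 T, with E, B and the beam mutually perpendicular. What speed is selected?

Zero net Lorentz force requires |qE| = |q v×B|, i.e. E = vB.
v = E/B = 9.32×10⁴/1.27 = 7.34×10⁴ m/s.
The result is independent of the particle's charge and mass.

v = 7.34×10⁴ m/s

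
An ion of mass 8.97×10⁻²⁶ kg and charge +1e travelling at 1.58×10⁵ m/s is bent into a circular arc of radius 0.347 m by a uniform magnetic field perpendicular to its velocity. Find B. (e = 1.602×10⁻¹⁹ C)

From |q|vB = mv²/r, B = mv/(|q|r).
B = (8.97×10⁻²⁶)(1.58×10⁵)/((1.602×10⁻¹⁹)(0.347)) ≈ 0.255 T.

B ≈ 0.255 T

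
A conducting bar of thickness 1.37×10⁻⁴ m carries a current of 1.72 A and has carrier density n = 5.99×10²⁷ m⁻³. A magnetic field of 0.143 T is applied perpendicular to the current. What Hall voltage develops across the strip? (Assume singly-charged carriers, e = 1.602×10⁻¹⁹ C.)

V_H ≈ 1.87×10⁻⁶ V

V_H = IB/(n e t).
V_H = (1.72)(0.143)/((5.99×10²⁷)(1.602×10⁻¹⁹)(1.37×10⁻⁴)) ≈ 1.87×10⁻⁶ V.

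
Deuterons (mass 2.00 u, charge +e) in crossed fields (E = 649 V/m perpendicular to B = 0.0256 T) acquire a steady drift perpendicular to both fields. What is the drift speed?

The steady drift has the magnetic force balancing the electric force, so v_d = E/B.
v_d = 649/0.0256 = 2.54×10⁴ m/s.

v_d ≈ 2.54×10⁴ m/s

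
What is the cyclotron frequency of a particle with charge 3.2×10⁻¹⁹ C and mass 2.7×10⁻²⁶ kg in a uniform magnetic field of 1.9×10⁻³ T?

f = |q|B/(2πm).
f = (3.2×10⁻¹⁹)(1.9×10⁻³)/(2π·2.7×10⁻²⁶) ≈ 3600 Hz.

f ≈ 3600 Hz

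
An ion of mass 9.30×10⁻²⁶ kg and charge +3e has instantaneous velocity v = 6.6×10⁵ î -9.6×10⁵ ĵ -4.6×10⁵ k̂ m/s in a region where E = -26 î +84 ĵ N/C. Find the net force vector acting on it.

Only an electric field acts, so F = qE = (4.806×10⁻¹⁹ C)·(-26.0, 84.0, 0) = (-1.25×10⁻¹⁷, 4.04×10⁻¹⁷, 0) N.

F ≈ (-1.25×10⁻¹⁷, 4.04×10⁻¹⁷, 0) N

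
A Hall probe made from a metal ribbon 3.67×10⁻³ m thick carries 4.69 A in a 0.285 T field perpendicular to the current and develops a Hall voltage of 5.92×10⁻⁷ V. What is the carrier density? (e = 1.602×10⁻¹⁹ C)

From V_H = IB/(n e t), n = IB/(V_H e t).
n = (4.69)(0.285)/((5.92×10⁻⁷)(1.602×10⁻¹⁹)(3.67×10⁻³)) ≈ 3.84×10²⁷ m⁻³.

n ≈ 3.84×10²⁷ m⁻³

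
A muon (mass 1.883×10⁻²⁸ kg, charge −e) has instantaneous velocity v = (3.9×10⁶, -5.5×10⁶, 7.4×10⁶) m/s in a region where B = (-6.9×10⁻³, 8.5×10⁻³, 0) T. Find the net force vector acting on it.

F ≈ (1.01×10⁻¹⁴, 8.18×10⁻¹⁵, 7.69×10⁻¹⁶) N

v×B = (-6.29×10⁴, -5.11×10⁴, -4800) N/C.
F = q v×B = (−1.602×10⁻¹⁹ C)·(-6.29×10⁴, -5.11×10⁴, -4800) = (1.01×10⁻¹⁴, 8.18×10⁻¹⁵, 7.69×10⁻¹⁶) N.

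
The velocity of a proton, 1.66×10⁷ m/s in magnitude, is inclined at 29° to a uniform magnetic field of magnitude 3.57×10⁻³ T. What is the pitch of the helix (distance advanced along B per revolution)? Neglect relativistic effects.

p ≈ 267 m

v∥ = v cosθ = 1.66×10⁷·cos29° ≈ 1.452×10⁷ m/s.
T = 2πm/(|q|B) = 2π(1.673×10⁻²⁷)/((1.602×10⁻¹⁹)(3.57×10⁻³)) ≈ 1.838×10⁻⁵ s.
pitch = v∥ T = (1.452×10⁷)(1.838×10⁻⁵) ≈ 267 m.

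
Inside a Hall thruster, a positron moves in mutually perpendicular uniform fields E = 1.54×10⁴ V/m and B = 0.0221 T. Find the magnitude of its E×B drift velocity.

The steady drift has the magnetic force balancing the electric force, so v_d = E/B.
v_d = 1.54×10⁴/0.0221 = 6.97×10⁵ m/s.

v_d ≈ 6.97×10⁵ m/s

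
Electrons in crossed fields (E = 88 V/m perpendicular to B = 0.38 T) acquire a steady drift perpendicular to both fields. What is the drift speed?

The E×B drift speed is v_d = E/B.
v_d = 88/0.38 = 230 m/s.

v_d ≈ 230 m/s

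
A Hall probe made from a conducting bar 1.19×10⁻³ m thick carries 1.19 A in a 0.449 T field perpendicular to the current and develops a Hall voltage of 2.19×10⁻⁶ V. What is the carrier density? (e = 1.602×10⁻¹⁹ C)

n ≈ 1.28×10²⁷ m⁻³

From V_H = IB/(n e t), n = IB/(V_H e t).
n = (1.19)(0.449)/((2.19×10⁻⁶)(1.602×10⁻¹⁹)(1.19×10⁻³)) ≈ 1.28×10²⁷ m⁻³.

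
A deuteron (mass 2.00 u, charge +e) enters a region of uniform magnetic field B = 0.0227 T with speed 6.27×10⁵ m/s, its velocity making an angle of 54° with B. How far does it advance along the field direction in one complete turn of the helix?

v∥ = v cosθ = 6.27×10⁵·cos54° ≈ 3.685×10⁵ m/s.
T = 2πm/(|q|B) = 2π(3.322×10⁻²⁷)/((1.602×10⁻¹⁹)(0.0227)) ≈ 5.740×10⁻⁶ s.
pitch = v∥ T = (3.685×10⁵)(5.740×10⁻⁶) ≈ 2.12 m.

p ≈ 2.12 m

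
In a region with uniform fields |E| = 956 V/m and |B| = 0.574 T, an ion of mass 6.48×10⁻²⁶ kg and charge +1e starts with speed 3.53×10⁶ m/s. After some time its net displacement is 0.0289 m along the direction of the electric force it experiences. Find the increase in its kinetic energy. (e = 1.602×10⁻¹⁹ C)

The magnetic force is always ⟂ v and does no work; only the electric force changes KE.
ΔKE = F_E · d = |q|E d = (1.602×10⁻¹⁹)(956)(0.0289) ≈ 4.43×10⁻¹⁸ J.

ΔKE ≈ 4.43×10⁻¹⁸ J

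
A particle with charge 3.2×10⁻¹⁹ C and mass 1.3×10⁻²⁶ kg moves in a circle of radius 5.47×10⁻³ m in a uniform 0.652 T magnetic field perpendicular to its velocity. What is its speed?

v ≈ 8.78×10⁴ m/s

From |q|vB = mv²/r, v = |q|Br/m.
v = (3.2×10⁻¹⁹)(0.652)(5.47×10⁻³)/1.3×10⁻²⁶ ≈ 8.78×10⁴ m/s.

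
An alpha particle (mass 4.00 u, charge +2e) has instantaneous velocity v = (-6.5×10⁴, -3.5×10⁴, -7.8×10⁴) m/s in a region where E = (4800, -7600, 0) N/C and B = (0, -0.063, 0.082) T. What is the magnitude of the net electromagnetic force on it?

|F| ≈ 1.78×10⁻¹⁵ N

v×B = (-7780, 5330, 4100) N/C.
E + v×B = (-2980, -2270, 4100) N/C.
F = q(E + v×B) = (3.204×10⁻¹⁹ C)·(-2980, -2270, 4100) = (-9.56×10⁻¹⁶, -7.27×10⁻¹⁶, 1.31×10⁻¹⁵) N.
|F| = 1.78×10⁻¹⁵ N.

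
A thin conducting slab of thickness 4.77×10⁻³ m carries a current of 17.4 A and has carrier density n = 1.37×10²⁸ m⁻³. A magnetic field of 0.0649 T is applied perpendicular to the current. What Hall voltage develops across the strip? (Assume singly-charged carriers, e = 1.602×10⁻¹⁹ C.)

V_H = IB/(n e t).
V_H = (17.4)(0.0649)/((1.37×10²⁸)(1.602×10⁻¹⁹)(4.77×10⁻³)) ≈ 1.08×10⁻⁷ V.

V_H ≈ 1.08×10⁻⁷ V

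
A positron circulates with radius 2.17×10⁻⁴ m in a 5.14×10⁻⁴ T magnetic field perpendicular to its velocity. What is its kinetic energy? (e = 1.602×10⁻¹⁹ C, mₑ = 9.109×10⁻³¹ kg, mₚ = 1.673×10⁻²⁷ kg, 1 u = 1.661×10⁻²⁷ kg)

KE ≈ 1.75×10⁻²² J

v = |q|Br/m, then KE = ½mv² = (qBr)²/(2m).
v = (1.602×10⁻¹⁹)(5.14×10⁻⁴)(2.17×10⁻⁴)/9.109×10⁻³¹ ≈ 1.962×10⁴ m/s.
KE = ½(9.109×10⁻³¹)(1.962×10⁴)² ≈ 1.75×10⁻²² J.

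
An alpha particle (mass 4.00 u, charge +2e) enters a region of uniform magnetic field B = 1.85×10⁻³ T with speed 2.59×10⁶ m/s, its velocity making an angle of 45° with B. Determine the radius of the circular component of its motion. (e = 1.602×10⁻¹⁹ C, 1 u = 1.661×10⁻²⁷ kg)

v⊥ = v sinθ = 2.59×10⁶·sin45° ≈ 1.831×10⁶ m/s.
r = m v⊥/(|q|B) = (6.644×10⁻²⁷)(1.831×10⁶)/((3.204×10⁻¹⁹)(1.85×10⁻³)) ≈ 20.5 m.

r ≈ 20.5 m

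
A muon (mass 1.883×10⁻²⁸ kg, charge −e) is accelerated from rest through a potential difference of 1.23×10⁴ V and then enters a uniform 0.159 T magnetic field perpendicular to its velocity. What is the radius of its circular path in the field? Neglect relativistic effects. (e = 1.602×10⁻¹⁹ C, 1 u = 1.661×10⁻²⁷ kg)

r ≈ 0.0338 m

Acceleration: |q|V = ½mv² ⇒ v = √(2|q|V/m) = √(2·1.602×10⁻¹⁹·1.23×10⁴/1.883×10⁻²⁸) ≈ 4.575×10⁶ m/s.
In the field: r = mv/(|q|B) = (1.883×10⁻²⁸)(4.575×10⁶)/((1.602×10⁻¹⁹)(0.159)) ≈ 0.0338 m.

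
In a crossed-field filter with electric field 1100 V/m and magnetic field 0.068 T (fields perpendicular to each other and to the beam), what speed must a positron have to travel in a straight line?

Straight-line motion ⇒ electric and magnetic forces cancel, so E = vB.
v = E/B = 1100/0.068 = 1.6×10⁴ m/s.
The result is independent of the particle's charge and mass.

v = 1.6×10⁴ m/s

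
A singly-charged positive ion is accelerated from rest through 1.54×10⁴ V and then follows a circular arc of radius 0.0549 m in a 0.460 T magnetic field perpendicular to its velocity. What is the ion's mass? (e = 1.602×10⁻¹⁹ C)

m ≈ 3.32×10⁻²⁷ kg

Combine |q|V = ½mv² and r = mv/(|q|B): eliminate v to get m = qB²r²/(2V).
m = (1.602×10⁻¹⁹)(0.460)²(0.0549)²/(2·1.54×10⁴) ≈ 3.32×10⁻²⁷ kg.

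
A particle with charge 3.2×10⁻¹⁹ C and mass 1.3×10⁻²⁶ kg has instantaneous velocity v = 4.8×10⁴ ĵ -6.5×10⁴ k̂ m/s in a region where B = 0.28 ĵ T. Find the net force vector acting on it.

F ≈ (5.82×10⁻¹⁵, 0, 0) N

v×B = (1.82×10⁴, 0, 0) N/C.
F = q v×B = (3.2×10⁻¹⁹ C)·(1.82×10⁴, 0, 0) = (5.82×10⁻¹⁵, 0, 0) N.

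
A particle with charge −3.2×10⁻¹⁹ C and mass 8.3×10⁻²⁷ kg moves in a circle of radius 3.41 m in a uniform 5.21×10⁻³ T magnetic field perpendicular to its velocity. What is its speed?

From |q|vB = mv²/r, v = |q|Br/m.
v = (3.2×10⁻¹⁹)(5.21×10⁻³)(3.41)/8.3×10⁻²⁷ ≈ 6.85×10⁵ m/s.

v ≈ 6.85×10⁵ m/s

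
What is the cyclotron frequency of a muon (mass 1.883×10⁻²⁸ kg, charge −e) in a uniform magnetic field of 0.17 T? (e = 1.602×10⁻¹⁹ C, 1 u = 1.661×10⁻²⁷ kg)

f = |q|B/(2πm).
f = (1.602×10⁻¹⁹)(0.17)/(2π·1.883×10⁻²⁸) ≈ 2.3×10⁷ Hz.

f ≈ 2.3×10⁷ Hz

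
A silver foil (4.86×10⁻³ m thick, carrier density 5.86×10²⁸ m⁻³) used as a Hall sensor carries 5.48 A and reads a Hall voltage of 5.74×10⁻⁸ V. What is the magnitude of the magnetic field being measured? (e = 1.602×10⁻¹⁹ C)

B ≈ 0.478 T

From V_H = IB/(n e t), B = V_H n e t / I.
B = (5.74×10⁻⁸)(5.86×10²⁸)(1.602×10⁻¹⁹)(4.86×10⁻³)/5.48 ≈ 0.478 T.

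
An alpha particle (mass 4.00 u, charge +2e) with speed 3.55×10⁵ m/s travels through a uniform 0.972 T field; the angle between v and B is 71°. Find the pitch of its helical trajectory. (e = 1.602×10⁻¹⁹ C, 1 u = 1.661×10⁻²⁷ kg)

v∥ = v cosθ = 3.55×10⁵·cos71° ≈ 1.156×10⁵ m/s.
T = 2πm/(|q|B) = 2π(6.644×10⁻²⁷)/((3.204×10⁻¹⁹)(0.972)) ≈ 1.340×10⁻⁷ s.
pitch = v∥ T = (1.156×10⁵)(1.340×10⁻⁷) ≈ 0.0155 m.

p ≈ 0.0155 m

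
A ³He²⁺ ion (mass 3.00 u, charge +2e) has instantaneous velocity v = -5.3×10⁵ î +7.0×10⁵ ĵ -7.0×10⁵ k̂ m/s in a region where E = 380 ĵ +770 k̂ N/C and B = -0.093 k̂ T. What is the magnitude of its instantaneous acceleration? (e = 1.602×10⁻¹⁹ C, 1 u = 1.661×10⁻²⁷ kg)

|a| ≈ 5.24×10¹² m/s²

v×B = (-6.51×10⁴, -4.93×10⁴, 0) N/C.
E + v×B = (-6.51×10⁴, -4.89×10⁴, 770) N/C.
F = q(E + v×B) = (3.204×10⁻¹⁹ C)·(-6.51×10⁴, -4.89×10⁴, 770) = (-2.09×10⁻¹⁴, -1.57×10⁻¹⁴, 2.47×10⁻¹⁶) N.
|a| = |F|/m = 2.609×10⁻¹⁴/4.983×10⁻²⁷ ≈ 5.24×10¹² m/s².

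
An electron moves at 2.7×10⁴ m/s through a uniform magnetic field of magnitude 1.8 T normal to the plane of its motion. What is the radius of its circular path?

The magnetic force provides the centripetal force: |q|vB = mv²/r.
r = mv/(|q|B) = (9.109×10⁻³¹)(2.7×10⁴)/((1.602×10⁻¹⁹)(1.8)) ≈ 8.5×10⁻⁸ m.

r ≈ 8.5×10⁻⁸ m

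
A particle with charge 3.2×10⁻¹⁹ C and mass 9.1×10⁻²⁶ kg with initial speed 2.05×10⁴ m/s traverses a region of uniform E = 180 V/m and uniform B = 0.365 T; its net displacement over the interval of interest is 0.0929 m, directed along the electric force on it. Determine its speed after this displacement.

B does no work; ΔKE = |q|E d.
½mv_f² = ½mv₀² + |q|Ed = ½(9.1×10⁻²⁶)(2.05×10⁴)² + (3.2×10⁻¹⁹)(180)(0.0929) ≈ 1.912×10⁻¹⁷ J + 5.351×10⁻¹⁸ J ≈ 2.447×10⁻¹⁷ J.
v_f = √(2·2.447×10⁻¹⁷/9.1×10⁻²⁶) ≈ 2.32×10⁴ m/s.

v_f ≈ 2.32×10⁴ m/s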